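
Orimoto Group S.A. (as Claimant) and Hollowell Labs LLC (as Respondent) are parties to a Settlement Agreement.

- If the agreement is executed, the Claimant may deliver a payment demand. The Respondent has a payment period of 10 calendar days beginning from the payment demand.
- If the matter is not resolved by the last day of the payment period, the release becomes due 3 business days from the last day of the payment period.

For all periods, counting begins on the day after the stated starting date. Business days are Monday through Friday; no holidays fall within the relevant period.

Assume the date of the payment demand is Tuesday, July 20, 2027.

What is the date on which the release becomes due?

The last day of the payment period: July 20, 2027 + 10 days = July 30, 2027.
The date on which the release becomes due: counting 3 business days from Friday, July 30, 2027 (Aug 2, Aug 3, Aug 4, skipping weekends) reaches Wednesday, August 4, 2027.

August 4, 2027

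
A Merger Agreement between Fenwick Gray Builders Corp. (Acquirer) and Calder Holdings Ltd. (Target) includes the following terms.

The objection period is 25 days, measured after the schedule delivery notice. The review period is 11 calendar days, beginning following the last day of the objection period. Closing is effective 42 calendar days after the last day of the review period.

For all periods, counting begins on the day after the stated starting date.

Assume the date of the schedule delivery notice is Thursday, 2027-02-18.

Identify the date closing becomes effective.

2027-05-07

The last day of the objection period: 25 calendar days after 2027-02-18 is 2027-03-15.
Adding 11 calendar days to 2027-03-15 gives 2027-03-26, which is the last day of the review period.
The date closing becomes effective: 2027-03-26 + 42 days = 2027-05-07.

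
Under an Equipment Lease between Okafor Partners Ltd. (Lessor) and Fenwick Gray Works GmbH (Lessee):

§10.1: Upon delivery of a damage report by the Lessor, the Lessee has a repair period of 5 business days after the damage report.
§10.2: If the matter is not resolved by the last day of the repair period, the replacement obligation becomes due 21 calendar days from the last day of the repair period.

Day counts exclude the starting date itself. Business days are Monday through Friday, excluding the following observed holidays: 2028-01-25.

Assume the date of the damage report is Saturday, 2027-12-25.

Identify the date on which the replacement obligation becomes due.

2028-01-21

From Saturday, 2027-12-25, 5 business days (Dec 27, Dec 28, Dec 29, Dec 30, Dec 31, skipping weekends) brings us to Friday, 2027-12-31, which is the last day of the repair period.
The date on which the replacement obligation becomes due: 21 calendar days after 2027-12-31 is 2028-01-21.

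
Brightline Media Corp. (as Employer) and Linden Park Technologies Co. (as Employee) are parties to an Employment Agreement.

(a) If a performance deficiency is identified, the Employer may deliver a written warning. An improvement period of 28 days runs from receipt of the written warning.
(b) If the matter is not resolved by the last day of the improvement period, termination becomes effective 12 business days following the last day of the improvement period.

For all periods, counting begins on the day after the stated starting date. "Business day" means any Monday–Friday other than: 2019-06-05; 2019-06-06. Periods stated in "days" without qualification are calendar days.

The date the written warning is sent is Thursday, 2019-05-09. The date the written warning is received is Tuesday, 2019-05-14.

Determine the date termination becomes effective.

2019-06-27

The last day of the improvement period: 2019-05-14 + 28 days = 2019-06-11.
The date termination becomes effective: 12 business days after Tuesday, 2019-06-11, skipping weekends — Jun 12, Jun 13, Jun 14, Jun 17, …, Jun 25, Jun 26, Jun 27 — lands on Thursday, 2019-06-27.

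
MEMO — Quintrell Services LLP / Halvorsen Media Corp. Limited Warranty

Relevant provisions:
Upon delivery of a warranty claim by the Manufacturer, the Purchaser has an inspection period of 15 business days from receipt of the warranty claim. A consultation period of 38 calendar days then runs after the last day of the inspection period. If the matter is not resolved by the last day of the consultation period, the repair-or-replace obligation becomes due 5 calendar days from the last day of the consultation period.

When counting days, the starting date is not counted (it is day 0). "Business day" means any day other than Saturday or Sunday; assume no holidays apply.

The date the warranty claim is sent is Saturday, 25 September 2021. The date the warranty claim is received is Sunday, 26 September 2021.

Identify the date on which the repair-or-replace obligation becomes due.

From Sunday, 26 September 2021, 15 business days (Sep 27, Sep 28, Sep 29, Sep 30, …, Oct 13, Oct 14, Oct 15, skipping weekends) brings us to Friday, 15 October 2021, which is the last day of the inspection period.
The last day of the consultation period: 15 October 2021 + 38 days = 22 November 2021.
The date on which the repair-or-replace obligation becomes due: 5 calendar days after 22 November 2021 is 27 November 2021.

27 November 2021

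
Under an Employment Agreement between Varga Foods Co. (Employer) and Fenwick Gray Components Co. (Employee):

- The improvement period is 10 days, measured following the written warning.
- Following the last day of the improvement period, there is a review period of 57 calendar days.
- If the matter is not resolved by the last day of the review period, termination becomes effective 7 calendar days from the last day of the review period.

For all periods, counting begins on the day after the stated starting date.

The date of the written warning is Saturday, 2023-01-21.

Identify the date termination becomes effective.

The last day of the improvement period: 2023-01-21 + 10 days = 2023-01-31.
The last day of the review period: 2023-01-31 + 57 days = 2023-03-29.
The date termination becomes effective: 7 calendar days after 2023-03-29 is 2023-04-05.

2023-04-05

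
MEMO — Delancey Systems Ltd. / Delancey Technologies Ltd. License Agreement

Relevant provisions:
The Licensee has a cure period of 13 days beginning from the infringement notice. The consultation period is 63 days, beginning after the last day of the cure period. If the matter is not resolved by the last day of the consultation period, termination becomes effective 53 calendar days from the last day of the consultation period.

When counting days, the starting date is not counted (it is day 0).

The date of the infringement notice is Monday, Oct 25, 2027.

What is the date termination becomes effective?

The last day of the cure period: 13 calendar days after Oct 25, 2027 is Nov 7, 2027.
The last day of the consultation period: 63 calendar days after Nov 7, 2027 is Jan 9, 2028.
The date termination becomes effective: 53 calendar days after Jan 9, 2028 is Mar 2, 2028.

Mar 2, 2028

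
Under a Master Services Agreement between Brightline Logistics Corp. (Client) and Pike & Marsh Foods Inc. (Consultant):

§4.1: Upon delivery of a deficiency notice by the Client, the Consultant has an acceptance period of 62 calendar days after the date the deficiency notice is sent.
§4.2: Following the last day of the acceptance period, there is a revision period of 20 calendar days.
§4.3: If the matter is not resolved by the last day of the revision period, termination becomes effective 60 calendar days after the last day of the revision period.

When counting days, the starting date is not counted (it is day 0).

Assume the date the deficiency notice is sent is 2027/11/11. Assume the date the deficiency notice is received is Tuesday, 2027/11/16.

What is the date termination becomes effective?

Adding 62 calendar days to 2027/11/11 gives 2028/01/12, which is the last day of the acceptance period.
The last day of the revision period: 2028/01/12 + 20 days = 2028/02/01.
The date termination becomes effective: 2028/02/01 + 60 days = 2028/04/01.

2028/04/01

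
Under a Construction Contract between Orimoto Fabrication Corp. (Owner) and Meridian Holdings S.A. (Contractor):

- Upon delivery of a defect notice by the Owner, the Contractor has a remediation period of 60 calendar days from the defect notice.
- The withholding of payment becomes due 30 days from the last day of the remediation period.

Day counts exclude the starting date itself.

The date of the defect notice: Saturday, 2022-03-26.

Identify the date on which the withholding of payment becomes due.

2022-06-24

The last day of the remediation period: 2022-03-26 + 60 days = 2022-05-25.
The date on which the withholding of payment becomes due: 30 calendar days after 2022-05-25 is 2022-06-24.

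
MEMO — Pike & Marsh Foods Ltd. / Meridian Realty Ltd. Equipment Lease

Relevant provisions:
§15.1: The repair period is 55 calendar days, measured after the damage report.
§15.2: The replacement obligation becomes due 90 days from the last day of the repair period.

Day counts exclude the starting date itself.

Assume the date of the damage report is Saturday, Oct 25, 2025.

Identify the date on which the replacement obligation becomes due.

Mar 19, 2026

The last day of the repair period: 55 calendar days after Oct 25, 2025 is Dec 19, 2025.
The date on which the replacement obligation becomes due: Dec 19, 2025 + 90 days = Mar 19, 2026.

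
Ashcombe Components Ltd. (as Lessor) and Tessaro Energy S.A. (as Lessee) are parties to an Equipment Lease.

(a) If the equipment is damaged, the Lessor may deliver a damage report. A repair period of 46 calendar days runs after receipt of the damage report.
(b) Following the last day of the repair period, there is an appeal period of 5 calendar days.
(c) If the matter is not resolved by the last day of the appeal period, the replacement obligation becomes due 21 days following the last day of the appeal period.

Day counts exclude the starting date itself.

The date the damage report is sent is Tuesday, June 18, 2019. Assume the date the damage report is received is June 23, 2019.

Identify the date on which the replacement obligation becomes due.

September 3, 2019

Adding 46 calendar days to June 23, 2019 gives August 8, 2019, which is the last day of the repair period.
The last day of the appeal period: 5 calendar days after August 8, 2019 is August 13, 2019.
Adding 21 calendar days to August 13, 2019 gives September 3, 2019, which is the date on which the replacement obligation becomes due.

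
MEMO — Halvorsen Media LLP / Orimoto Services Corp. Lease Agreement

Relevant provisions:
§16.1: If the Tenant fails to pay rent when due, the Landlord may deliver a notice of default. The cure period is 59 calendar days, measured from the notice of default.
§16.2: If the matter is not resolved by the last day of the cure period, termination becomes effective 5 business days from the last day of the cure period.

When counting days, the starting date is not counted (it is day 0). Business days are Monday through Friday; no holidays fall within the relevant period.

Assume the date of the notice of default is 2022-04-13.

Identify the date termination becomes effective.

2022-06-17

The last day of the cure period: 2022-04-13 + 59 days = 2022-06-11.
From Saturday, 2022-06-11, 5 business days (Jun 13, Jun 14, Jun 15, Jun 16, Jun 17, skipping weekends) brings us to Friday, 2022-06-17, which is the date termination becomes effective.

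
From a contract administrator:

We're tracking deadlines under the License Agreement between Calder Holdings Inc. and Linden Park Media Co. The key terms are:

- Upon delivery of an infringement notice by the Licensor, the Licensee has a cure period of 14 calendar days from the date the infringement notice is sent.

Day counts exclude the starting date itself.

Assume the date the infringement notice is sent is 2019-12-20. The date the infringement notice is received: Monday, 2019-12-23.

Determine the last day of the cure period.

2020-01-03

Adding 14 calendar days to 2019-12-20 gives 2020-01-03, which is the last day of the cure period.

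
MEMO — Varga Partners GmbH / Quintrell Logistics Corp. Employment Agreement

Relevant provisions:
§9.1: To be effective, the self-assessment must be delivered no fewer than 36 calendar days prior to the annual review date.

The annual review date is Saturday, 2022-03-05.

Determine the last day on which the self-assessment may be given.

2022-01-28

Counting back 36 calendar days from 2022-03-05 gives 2022-01-28.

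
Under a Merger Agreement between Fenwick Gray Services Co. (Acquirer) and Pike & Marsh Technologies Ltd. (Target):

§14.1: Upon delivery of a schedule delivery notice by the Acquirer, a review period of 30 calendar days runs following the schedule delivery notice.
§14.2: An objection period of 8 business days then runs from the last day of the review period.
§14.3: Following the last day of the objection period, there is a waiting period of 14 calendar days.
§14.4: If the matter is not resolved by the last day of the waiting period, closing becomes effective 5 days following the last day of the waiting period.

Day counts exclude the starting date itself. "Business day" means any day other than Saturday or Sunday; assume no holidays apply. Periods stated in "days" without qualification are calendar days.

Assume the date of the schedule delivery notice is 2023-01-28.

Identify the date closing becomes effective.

2023-03-28

Adding 30 calendar days to 2023-01-28 gives 2023-02-27, which is the last day of the review period.
The last day of the objection period: counting 8 business days from Monday, 2023-02-27 (Feb 28, Mar 1, Mar 2, Mar 3, Mar 6, Mar 7, Mar 8, Mar 9, skipping weekends) reaches Thursday, 2023-03-09.
Adding 14 calendar days to 2023-03-09 gives 2023-03-23, which is the last day of the waiting period.
The date closing becomes effective: 2023-03-23 + 5 days = 2023-03-28.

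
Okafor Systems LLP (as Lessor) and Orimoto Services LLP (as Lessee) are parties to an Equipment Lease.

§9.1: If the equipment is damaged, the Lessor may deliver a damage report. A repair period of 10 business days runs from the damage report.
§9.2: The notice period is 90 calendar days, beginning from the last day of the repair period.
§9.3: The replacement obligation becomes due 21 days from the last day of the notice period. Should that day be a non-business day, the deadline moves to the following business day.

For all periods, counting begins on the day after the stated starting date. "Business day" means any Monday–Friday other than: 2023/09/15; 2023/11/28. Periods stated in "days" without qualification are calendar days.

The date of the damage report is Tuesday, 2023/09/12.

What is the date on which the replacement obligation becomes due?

2024/01/16

The last day of the repair period: counting 10 business days from Tuesday, 2023/09/12 (Sep 13, Sep 14, Sep 18, Sep 19, Sep 20, Sep 21, Sep 22, Sep 25, Sep 26, Sep 27, skipping weekends and the listed holiday on Sep 15) reaches Wednesday, 2023/09/27.
Adding 90 calendar days to 2023/09/27 gives 2023/12/26, which is the last day of the notice period.
The date on which the replacement obligation becomes due: 2023/12/26 + 21 days = 2024/01/16. 2024/01/16 is a Tuesday and is not a listed holiday, so no roll-forward applies.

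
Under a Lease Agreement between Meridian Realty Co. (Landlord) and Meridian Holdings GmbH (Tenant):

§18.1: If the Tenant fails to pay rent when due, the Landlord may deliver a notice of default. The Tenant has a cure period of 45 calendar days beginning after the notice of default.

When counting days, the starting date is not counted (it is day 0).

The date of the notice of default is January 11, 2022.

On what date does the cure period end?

February 25, 2022

The last day of the cure period: January 11, 2022 + 45 days = February 25, 2022.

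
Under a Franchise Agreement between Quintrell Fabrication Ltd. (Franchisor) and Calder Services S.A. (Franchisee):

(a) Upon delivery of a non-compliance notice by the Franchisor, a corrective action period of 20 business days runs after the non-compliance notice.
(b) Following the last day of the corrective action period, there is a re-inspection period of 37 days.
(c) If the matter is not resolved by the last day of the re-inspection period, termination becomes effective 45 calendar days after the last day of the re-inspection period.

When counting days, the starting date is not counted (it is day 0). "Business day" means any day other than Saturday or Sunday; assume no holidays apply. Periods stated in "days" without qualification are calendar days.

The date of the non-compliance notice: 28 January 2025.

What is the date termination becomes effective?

The last day of the corrective action period: 20 business days after Tuesday, 28 January 2025, skipping weekends — Jan 29, Jan 30, Jan 31, Feb 3, …, Feb 21, Feb 24, Feb 25 — lands on Tuesday, 25 February 2025.
The last day of the re-inspection period: 37 calendar days after 25 February 2025 is 3 April 2025.
The date termination becomes effective: 3 April 2025 + 45 days = 18 May 2025.

18 May 2025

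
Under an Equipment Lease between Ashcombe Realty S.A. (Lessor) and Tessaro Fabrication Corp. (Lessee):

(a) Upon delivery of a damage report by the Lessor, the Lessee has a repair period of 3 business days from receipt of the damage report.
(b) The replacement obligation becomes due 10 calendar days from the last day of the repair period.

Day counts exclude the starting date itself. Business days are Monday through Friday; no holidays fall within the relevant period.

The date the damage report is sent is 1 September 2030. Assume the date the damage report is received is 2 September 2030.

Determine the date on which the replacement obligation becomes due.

The last day of the repair period: 3 business days after Monday, 2 September 2030, skipping weekends — Sep 3, Sep 4, Sep 5 — lands on Thursday, 5 September 2030.
The date on which the replacement obligation becomes due: 5 September 2030 + 10 days = 15 September 2030.

15 September 2030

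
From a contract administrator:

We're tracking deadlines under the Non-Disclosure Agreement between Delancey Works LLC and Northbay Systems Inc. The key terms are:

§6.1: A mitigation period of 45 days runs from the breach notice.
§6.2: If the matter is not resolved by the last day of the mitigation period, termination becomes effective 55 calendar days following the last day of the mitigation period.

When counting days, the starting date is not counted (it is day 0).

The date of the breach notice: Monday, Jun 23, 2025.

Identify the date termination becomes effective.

Oct 1, 2025

The last day of the mitigation period: 45 calendar days after Jun 23, 2025 is Aug 7, 2025.
Adding 55 calendar days to Aug 7, 2025 gives Oct 1, 2025, which is the date termination becomes effective.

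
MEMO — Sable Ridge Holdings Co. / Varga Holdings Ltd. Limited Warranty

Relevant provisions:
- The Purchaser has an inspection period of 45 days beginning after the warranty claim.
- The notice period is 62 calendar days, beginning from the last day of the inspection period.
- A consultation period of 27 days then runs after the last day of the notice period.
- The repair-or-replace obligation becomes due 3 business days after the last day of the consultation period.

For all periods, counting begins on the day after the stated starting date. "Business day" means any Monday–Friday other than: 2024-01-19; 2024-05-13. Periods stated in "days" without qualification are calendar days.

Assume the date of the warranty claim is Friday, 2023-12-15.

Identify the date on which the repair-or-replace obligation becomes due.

2024-05-01

The last day of the inspection period: 2023-12-15 + 45 days = 2024-01-29.
The last day of the notice period: 2024-01-29 + 62 days = 2024-03-31.
The last day of the consultation period: 27 calendar days after 2024-03-31 is 2024-04-27.
From Saturday, 2024-04-27, 3 business days (Apr 29, Apr 30, May 1, skipping weekends) brings us to Wednesday, 2024-05-01, which is the date on which the repair-or-replace obligation becomes due.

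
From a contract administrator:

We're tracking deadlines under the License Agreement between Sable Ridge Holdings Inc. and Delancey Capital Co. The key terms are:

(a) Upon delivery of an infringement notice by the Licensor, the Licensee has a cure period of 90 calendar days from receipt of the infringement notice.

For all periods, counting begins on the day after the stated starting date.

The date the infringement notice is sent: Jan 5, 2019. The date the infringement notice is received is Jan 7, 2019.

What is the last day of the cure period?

Apr 7, 2019

Adding 90 calendar days to Jan 7, 2019 gives Apr 7, 2019, which is the last day of the cure period.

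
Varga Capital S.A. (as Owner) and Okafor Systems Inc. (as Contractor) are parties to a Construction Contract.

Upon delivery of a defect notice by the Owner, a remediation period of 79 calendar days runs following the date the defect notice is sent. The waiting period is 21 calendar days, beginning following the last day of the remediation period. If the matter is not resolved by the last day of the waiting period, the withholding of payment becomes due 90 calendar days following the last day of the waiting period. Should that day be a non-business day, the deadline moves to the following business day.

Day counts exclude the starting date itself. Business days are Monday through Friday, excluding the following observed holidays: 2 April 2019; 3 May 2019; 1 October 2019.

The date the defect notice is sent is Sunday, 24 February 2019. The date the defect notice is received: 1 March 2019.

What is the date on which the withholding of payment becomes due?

The last day of the remediation period: 24 February 2019 + 79 days = 14 May 2019.
Adding 21 calendar days to 14 May 2019 gives 4 June 2019, which is the last day of the waiting period.
The date on which the withholding of payment becomes due: 4 June 2019 + 90 days = 2 September 2019. 2 September 2019 is a Monday and is not a listed holiday, so no roll-forward applies.

2 September 2019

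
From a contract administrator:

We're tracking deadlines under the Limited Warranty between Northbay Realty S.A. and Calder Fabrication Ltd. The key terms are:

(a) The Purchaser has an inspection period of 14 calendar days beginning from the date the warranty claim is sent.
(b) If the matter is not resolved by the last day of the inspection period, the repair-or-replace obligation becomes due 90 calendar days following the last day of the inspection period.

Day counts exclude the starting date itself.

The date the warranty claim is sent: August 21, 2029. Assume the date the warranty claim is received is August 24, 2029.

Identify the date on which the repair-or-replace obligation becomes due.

December 3, 2029

Adding 14 calendar days to August 21, 2029 gives September 4, 2029, which is the last day of the inspection period.
The date on which the repair-or-replace obligation becomes due: September 4, 2029 + 90 days = December 3, 2029.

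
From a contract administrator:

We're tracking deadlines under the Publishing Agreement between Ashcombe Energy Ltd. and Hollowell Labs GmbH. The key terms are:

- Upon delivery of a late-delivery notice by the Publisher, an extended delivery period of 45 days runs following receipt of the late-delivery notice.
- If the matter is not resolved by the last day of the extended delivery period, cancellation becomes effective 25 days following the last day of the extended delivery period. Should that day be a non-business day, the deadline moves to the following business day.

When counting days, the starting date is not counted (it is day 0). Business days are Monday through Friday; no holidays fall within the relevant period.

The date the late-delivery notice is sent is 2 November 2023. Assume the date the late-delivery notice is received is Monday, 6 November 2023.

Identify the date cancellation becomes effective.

15 January 2024

The last day of the extended delivery period: 6 November 2023 + 45 days = 21 December 2023.
The date cancellation becomes effective: 21 December 2023 + 25 days = 15 January 2024. 15 January 2024 is a Monday, so no roll-forward applies.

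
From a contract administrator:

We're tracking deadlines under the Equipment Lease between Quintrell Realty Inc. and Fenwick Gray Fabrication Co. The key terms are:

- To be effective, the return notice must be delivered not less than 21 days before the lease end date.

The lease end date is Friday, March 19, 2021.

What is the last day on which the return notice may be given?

February 26, 2021

March 19, 2021 minus 21 days is February 26, 2021.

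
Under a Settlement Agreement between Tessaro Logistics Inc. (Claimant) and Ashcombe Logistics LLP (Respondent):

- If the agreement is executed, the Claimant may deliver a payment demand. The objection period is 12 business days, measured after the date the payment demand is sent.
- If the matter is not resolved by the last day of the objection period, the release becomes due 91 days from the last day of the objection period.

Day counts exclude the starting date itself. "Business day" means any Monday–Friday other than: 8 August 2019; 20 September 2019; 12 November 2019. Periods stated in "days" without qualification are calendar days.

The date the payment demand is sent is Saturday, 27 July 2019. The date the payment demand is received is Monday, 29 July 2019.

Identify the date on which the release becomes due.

From Saturday, 27 July 2019, 12 business days (Jul 29, Jul 30, Jul 31, Aug 1, …, Aug 12, Aug 13, Aug 14, skipping weekends and the listed holiday on Aug 8) brings us to Wednesday, 14 August 2019, which is the last day of the objection period.
Adding 91 calendar days to 14 August 2019 gives 13 November 2019, which is the date on which the release becomes due.

13 November 2019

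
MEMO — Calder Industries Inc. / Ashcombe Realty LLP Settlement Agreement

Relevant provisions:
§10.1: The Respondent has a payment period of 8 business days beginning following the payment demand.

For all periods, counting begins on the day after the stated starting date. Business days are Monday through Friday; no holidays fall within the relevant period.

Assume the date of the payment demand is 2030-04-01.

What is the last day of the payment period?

The last day of the payment period: counting 8 business days from Monday, 2030-04-01 (Apr 2, Apr 3, Apr 4, Apr 5, Apr 8, Apr 9, Apr 10, Apr 11, skipping weekends) reaches Thursday, 2030-04-11.

2030-04-11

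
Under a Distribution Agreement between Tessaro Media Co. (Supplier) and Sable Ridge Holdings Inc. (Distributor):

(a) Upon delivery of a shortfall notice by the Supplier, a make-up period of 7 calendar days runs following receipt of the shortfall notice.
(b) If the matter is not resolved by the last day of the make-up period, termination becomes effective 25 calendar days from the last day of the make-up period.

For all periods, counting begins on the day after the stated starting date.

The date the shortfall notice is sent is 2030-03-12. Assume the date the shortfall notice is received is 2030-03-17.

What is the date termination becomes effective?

2030-04-18

The last day of the make-up period: 2030-03-17 + 7 days = 2030-03-24.
The date termination becomes effective: 25 calendar days after 2030-03-24 is 2030-04-18.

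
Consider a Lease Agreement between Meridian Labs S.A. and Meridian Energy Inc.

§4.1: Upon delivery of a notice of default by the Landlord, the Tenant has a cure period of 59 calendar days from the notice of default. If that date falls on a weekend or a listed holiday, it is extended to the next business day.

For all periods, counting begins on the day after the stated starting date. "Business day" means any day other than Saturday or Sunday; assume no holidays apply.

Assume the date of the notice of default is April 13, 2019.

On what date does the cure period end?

June 11, 2019

The last day of the cure period: April 13, 2019 + 59 days = June 11, 2019. June 11, 2019 is a Tuesday, so no roll-forward applies.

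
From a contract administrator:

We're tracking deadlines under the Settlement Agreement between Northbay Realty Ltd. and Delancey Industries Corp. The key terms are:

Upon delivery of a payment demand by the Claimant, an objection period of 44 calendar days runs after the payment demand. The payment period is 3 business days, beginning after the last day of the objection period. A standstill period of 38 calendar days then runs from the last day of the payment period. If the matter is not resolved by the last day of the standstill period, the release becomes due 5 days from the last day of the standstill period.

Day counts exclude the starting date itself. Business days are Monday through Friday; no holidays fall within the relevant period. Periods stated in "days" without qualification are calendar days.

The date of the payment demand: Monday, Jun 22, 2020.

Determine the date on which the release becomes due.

Sep 22, 2020

Adding 44 calendar days to Jun 22, 2020 gives Aug 5, 2020, which is the last day of the objection period.
From Wednesday, Aug 5, 2020, 3 business days (Aug 6, Aug 7, Aug 10, skipping weekends) brings us to Monday, Aug 10, 2020, which is the last day of the payment period.
The last day of the standstill period: 38 calendar days after Aug 10, 2020 is Sep 17, 2020.
The date on which the release becomes due: Sep 17, 2020 + 5 days = Sep 22, 2020.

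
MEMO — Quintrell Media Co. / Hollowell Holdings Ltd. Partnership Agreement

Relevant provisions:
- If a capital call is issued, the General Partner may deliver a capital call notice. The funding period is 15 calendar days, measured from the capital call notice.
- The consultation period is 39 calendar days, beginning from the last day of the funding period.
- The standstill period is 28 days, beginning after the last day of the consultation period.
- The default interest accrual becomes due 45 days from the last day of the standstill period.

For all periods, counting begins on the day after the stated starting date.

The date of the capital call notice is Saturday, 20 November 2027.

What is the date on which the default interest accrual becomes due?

26 March 2028

Adding 15 calendar days to 20 November 2027 gives 5 December 2027, which is the last day of the funding period.
The last day of the consultation period: 39 calendar days after 5 December 2027 is 13 January 2028.
Adding 28 calendar days to 13 January 2028 gives 10 February 2028, which is the last day of the standstill period.
The date on which the default interest accrual becomes due: 10 February 2028 + 45 days = 26 March 2028.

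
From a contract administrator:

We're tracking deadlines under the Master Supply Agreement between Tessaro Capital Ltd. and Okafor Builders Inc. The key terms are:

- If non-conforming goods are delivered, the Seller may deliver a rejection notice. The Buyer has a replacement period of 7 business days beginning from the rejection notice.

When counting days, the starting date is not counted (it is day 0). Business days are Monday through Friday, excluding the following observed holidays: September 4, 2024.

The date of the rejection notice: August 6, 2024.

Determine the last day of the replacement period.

The last day of the replacement period: 7 business days after Tuesday, August 6, 2024, skipping weekends — Aug 7, Aug 8, Aug 9, Aug 12, Aug 13, Aug 14, Aug 15 — lands on Thursday, August 15, 2024.

August 15, 2024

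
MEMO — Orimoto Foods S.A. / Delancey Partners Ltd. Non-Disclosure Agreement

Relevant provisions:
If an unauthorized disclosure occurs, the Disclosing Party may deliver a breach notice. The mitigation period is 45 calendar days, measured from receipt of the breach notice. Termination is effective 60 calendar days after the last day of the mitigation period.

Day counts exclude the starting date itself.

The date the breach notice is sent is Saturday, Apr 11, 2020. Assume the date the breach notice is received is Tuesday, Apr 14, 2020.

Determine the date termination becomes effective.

Jul 28, 2020

Adding 45 calendar days to Apr 14, 2020 gives May 29, 2020, which is the last day of the mitigation period.
The date termination becomes effective: 60 calendar days after May 29, 2020 is Jul 28, 2020.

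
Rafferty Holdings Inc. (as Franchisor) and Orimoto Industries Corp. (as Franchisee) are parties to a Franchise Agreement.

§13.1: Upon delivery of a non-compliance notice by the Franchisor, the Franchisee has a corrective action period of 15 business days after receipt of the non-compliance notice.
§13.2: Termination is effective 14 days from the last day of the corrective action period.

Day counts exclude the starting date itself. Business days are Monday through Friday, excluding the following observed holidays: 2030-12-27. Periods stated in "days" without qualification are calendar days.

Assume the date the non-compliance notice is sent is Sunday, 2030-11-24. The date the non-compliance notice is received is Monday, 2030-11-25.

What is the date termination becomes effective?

2030-12-30

From Monday, 2030-11-25, 15 business days (Nov 26, Nov 27, Nov 28, Nov 29, …, Dec 12, Dec 13, Dec 16, skipping weekends) brings us to Monday, 2030-12-16, which is the last day of the corrective action period.
The date termination becomes effective: 14 calendar days after 2030-12-16 is 2030-12-30.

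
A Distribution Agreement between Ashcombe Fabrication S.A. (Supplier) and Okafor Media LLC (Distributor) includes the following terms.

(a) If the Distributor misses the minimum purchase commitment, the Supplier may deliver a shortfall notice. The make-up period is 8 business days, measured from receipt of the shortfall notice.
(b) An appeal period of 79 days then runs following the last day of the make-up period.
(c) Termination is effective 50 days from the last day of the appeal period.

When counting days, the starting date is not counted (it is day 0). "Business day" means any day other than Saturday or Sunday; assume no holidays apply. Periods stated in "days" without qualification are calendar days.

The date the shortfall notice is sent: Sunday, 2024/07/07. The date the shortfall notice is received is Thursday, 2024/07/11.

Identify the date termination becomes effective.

2024/11/29

From Thursday, 2024/07/11, 8 business days (Jul 12, Jul 15, Jul 16, Jul 17, Jul 18, Jul 19, Jul 22, Jul 23, skipping weekends) brings us to Tuesday, 2024/07/23, which is the last day of the make-up period.
The last day of the appeal period: 79 calendar days after 2024/07/23 is 2024/10/10.
The date termination becomes effective: 2024/10/10 + 50 days = 2024/11/29.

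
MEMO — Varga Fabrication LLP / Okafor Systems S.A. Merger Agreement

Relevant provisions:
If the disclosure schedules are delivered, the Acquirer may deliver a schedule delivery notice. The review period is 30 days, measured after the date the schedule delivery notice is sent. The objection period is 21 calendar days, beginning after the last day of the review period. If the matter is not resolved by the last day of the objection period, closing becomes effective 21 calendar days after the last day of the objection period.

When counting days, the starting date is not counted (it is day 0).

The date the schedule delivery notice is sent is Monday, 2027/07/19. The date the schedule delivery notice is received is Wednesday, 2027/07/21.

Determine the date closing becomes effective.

2027/09/29

The last day of the review period: 2027/07/19 + 30 days = 2027/08/18.
The last day of the objection period: 21 calendar days after 2027/08/18 is 2027/09/08.
The date closing becomes effective: 21 calendar days after 2027/09/08 is 2027/09/29.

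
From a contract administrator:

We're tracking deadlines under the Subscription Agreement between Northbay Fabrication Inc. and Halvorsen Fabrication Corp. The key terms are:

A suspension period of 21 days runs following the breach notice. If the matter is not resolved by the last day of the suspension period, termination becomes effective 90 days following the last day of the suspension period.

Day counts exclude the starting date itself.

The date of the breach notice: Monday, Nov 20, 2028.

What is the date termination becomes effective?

Mar 11, 2029

The last day of the suspension period: 21 calendar days after Nov 20, 2028 is Dec 11, 2028.
The date termination becomes effective: 90 calendar days after Dec 11, 2028 is Mar 11, 2029.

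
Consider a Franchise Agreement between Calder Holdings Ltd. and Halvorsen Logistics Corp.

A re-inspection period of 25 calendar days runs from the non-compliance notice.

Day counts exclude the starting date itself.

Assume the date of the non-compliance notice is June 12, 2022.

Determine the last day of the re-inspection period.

July 7, 2022

The last day of the re-inspection period: 25 calendar days after June 12, 2022 is July 7, 2022.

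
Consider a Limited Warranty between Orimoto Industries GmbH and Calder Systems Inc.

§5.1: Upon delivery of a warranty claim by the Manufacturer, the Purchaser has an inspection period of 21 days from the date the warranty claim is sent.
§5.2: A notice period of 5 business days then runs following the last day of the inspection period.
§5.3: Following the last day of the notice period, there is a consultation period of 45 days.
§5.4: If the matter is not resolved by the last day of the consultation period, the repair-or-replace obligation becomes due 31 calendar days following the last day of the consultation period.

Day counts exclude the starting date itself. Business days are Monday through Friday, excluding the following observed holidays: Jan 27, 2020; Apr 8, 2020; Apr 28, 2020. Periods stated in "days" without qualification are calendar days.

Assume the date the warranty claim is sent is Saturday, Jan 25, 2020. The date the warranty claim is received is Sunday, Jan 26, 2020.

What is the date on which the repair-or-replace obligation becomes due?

May 7, 2020

The last day of the inspection period: Jan 25, 2020 + 21 days = Feb 15, 2020.
The last day of the notice period: counting 5 business days from Saturday, Feb 15, 2020 (Feb 17, Feb 18, Feb 19, Feb 20, Feb 21, skipping weekends) reaches Friday, Feb 21, 2020.
The last day of the consultation period: 45 calendar days after Feb 21, 2020 is Apr 6, 2020.
The date on which the repair-or-replace obligation becomes due: Apr 6, 2020 + 31 days = May 7, 2020.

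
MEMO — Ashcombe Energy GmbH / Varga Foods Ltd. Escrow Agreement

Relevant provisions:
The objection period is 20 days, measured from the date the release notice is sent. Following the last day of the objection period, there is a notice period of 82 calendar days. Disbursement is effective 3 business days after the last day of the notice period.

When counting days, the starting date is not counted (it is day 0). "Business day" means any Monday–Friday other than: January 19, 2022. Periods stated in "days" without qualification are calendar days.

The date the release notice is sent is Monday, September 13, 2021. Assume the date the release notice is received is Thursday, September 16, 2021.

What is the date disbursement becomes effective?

The last day of the objection period: 20 calendar days after September 13, 2021 is October 3, 2021.
Adding 82 calendar days to October 3, 2021 gives December 24, 2021, which is the last day of the notice period.
The date disbursement becomes effective: 3 business days after Friday, December 24, 2021, skipping weekends — Dec 27, Dec 28, Dec 29 — lands on Wednesday, December 29, 2021.

December 29, 2021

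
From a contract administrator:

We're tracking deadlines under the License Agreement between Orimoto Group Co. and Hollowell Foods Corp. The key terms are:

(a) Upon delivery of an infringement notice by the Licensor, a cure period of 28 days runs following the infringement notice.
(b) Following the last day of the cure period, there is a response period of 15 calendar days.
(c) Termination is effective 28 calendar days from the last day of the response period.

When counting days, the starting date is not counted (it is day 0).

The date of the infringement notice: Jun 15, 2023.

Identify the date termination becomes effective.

Aug 25, 2023

Adding 28 calendar days to Jun 15, 2023 gives Jul 13, 2023, which is the last day of the cure period.
The last day of the response period: 15 calendar days after Jul 13, 2023 is Jul 28, 2023.
The date termination becomes effective: Jul 28, 2023 + 28 days = Aug 25, 2023.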